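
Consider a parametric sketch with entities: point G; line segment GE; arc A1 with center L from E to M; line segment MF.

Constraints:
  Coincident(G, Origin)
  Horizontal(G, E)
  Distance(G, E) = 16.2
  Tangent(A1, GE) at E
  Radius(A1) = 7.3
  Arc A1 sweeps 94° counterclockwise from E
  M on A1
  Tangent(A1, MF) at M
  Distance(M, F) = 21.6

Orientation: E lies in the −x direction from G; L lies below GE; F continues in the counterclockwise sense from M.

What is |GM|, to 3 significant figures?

24.7

G is at the origin; G and E share the same y with |GE| = 16.2 and E on the −x side, so E = (-16.2, 0.00). Since A1 is tangent to GE there, LE ⟂ GE, so L = E + (0, -7.3) = (-16.2, -7.30). On A1, E sits at bearing 90° from L; a 94° counterclockwise sweep puts M at bearing 184°, so M = L + 7.3·(cos 184°, sin 184°) = (-23.5, -7.81). Then |GM| = |M − G| = 24.7.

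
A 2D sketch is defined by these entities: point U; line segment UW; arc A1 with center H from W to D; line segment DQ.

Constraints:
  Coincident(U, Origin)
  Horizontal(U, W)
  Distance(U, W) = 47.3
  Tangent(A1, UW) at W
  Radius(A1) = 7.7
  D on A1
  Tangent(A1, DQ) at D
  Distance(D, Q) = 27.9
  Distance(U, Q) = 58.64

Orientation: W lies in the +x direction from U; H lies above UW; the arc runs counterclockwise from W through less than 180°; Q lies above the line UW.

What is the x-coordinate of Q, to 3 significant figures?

45.8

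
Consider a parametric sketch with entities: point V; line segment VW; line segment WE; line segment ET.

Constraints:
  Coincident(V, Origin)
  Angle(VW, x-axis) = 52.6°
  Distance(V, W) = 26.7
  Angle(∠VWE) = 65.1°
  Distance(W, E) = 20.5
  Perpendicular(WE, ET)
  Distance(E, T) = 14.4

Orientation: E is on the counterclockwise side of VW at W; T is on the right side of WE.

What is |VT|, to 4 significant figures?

39.71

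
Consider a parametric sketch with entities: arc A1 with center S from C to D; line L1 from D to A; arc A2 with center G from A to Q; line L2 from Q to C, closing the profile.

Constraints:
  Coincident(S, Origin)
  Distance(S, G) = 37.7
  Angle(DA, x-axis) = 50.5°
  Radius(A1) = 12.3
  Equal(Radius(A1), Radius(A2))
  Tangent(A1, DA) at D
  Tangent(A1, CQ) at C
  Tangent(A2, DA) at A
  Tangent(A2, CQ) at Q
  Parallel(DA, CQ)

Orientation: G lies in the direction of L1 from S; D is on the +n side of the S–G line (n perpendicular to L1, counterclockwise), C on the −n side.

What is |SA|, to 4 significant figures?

39.66

The slot axis is L1's direction at 50.5°, so u = (cos 50.5°, sin 50.5°) = (0.6361, 0.7716) and n = (−sin 50.5°, cos 50.5°) = (-0.7716, 0.6361). S is at the origin and G lies 37.7 along u from S, so G = 37.7·u = (23.98, 29.09). Tangency of A1 to both parallel lines with radius 12.3 puts D and C at S ± 12.3·n: D = (-9.491, 7.824), C = (9.491, -7.824). Equal radii place A and Q the same way about G: A = G + 12.3·n = (14.49, 36.91), Q = G − 12.3·n = (33.47, 21.27). Then |SA| = |A − S| = 39.66.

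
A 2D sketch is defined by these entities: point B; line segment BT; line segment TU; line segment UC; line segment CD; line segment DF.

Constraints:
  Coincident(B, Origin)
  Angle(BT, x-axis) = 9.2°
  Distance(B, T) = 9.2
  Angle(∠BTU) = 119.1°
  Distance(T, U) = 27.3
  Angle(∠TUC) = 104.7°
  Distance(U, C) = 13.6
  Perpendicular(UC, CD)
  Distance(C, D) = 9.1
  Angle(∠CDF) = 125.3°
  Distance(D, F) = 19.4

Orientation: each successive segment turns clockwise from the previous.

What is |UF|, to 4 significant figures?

20.43

UC is perpendicular to CD, so CD runs at 143.0°; with |CD| = 9.1, D = (10.55, -25.34). ∠CDF = 125.3° gives DF at 88.30° from the x-axis; with |DF| = 19.4, F = (11.12, -5.947). Then |UF| = |F − U| = 20.43.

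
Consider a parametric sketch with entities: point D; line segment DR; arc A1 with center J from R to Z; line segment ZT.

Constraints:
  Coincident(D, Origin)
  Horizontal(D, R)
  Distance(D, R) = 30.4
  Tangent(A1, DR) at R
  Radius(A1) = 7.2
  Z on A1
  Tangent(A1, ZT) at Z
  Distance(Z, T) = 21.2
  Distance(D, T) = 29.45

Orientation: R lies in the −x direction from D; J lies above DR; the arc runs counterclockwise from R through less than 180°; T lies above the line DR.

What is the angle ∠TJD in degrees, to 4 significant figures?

64.15°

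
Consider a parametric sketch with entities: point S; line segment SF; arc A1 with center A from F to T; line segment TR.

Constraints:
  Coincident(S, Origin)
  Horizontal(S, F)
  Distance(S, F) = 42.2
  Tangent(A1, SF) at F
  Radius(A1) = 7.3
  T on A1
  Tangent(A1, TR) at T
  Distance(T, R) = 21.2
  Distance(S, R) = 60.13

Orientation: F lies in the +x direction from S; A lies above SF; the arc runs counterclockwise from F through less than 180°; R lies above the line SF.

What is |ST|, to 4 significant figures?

49.64

S is at the origin; S and F share the same y with |SF| = 42.2 and F on the +x side, so F = (42.20, 0.000). A1 meets SF tangentially, so AF is at right angles to SF, so A = F + (0, 7.3) = (42.20, 7.300). Since AT ⟂ TR (tangency), |AR| = √(7.3² + 21.2²) = 22.42 regardless of where T sits on A1. So R lies on both circle(S, 60.13) and circle(A, 22.42); the above-SF intersection is R = (54.06, 26.33). T is the foot of the tangent from R: T = (49.31, 5.666).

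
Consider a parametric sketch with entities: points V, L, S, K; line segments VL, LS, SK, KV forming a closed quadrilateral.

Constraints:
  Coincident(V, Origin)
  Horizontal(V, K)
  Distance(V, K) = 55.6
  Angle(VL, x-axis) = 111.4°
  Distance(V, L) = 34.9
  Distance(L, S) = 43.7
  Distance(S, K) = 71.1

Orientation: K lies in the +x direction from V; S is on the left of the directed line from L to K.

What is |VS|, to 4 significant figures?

64.66

Checks: |LS| = 43.70 ✓; |SK| = 71.10 ✓.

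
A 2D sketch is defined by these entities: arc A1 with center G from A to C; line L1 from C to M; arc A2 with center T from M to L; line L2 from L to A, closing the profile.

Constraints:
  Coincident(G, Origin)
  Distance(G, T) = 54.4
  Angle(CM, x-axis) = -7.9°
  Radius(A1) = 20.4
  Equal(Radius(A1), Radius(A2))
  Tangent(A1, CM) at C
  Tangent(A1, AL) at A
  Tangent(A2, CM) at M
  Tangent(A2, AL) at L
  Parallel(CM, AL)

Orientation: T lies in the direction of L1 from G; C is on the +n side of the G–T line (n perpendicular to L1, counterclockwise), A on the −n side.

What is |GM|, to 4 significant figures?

58.10

Tangency of A1 to both parallel lines with radius 20.4 puts C and A at G ± 20.4·n: C = (2.804, 20.21), A = (-2.804, -20.21). Equal radii place M and L the same way about T: M = T + 20.4·n = (56.69, 12.73), L = T − 20.4·n = (51.08, -27.68). Then |GM| = |M − G| = 58.10.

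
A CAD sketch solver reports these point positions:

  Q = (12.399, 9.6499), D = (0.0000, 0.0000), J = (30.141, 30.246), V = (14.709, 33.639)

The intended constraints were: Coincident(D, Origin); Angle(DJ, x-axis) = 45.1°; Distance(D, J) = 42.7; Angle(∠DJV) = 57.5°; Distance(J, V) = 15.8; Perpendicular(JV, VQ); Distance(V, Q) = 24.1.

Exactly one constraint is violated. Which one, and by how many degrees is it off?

Perpendicular(JV, VQ) — off by 6.90°.

D = (0.00, 0.00) ✓; DJ at 45.10° ✓; |DJ| = 42.70 ✓; ∠DJV = 57.50° ✓; |JV| = 15.80 ✓; ∠(JV, VQ) = 96.90° ✗; |VQ| = 24.10 ✓.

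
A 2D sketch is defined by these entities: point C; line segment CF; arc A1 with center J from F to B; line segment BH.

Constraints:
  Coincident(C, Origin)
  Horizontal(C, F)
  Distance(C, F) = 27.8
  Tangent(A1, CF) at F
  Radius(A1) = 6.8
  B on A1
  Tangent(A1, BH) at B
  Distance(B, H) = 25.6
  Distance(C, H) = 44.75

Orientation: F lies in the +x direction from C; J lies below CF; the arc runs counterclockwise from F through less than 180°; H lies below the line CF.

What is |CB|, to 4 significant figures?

23.25

Checks: C.y = 0.00, F.y = 0.00 ✓; |JB| = 6.800 ✓; ∠(JB, BH) = 90.00° ✓; |BH| = 25.60 ✓; |CH| = 44.75 ✓.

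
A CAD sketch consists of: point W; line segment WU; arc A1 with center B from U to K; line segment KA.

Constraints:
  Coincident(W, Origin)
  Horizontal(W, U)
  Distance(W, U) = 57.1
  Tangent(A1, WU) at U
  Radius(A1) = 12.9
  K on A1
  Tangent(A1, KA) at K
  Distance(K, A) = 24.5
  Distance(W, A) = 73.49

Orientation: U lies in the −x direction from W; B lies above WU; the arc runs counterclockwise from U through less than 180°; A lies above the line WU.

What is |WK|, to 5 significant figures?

51.137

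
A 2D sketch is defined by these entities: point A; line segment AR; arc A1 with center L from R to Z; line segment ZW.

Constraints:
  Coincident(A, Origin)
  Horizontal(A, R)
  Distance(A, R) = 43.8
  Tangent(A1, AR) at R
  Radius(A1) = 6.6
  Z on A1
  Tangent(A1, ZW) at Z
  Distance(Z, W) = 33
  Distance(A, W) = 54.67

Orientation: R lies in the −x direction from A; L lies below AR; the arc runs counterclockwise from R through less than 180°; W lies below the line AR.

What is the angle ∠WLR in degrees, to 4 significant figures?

169.4°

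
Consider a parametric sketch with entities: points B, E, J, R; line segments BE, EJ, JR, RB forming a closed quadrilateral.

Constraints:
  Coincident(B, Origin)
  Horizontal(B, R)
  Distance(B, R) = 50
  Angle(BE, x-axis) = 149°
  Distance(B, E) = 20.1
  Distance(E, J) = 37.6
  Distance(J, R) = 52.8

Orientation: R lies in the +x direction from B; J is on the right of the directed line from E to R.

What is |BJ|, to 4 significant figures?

22.06

B is at the origin; BR is horizontal with |BR| = 50.0 and R in +x, so R = (50.0, 0). BE runs at 149.0° with |BE| = 20.1, so E = (-17.23, 10.35). J is determined by |EJ| = 37.6 and |JR| = 52.8 together: it lies at the intersection of circle(E, 37.6) and circle(R, 52.8). With |ER| = 68.02, the foot of the radical line on ER is 23.91 from E and the perpendicular offset is √(37.6² − 23.91²) = 29.02. Taking the right-of-ER solution: J = (1.986, -21.97).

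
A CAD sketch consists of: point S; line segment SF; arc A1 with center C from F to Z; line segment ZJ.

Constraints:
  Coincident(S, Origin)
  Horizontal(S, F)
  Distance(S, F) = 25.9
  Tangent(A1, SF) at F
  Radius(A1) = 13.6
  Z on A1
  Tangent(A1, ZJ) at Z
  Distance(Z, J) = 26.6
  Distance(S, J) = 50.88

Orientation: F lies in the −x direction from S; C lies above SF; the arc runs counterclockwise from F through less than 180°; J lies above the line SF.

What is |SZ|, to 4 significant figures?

24.37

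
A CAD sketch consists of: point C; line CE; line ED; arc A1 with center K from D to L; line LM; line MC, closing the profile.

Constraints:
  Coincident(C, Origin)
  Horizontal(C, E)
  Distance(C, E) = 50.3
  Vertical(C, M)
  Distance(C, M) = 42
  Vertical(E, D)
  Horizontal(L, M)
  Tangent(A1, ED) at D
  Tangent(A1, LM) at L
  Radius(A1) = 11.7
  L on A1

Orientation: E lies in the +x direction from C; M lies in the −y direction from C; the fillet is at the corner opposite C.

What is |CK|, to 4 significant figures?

49.07

C is at the origin; C and E share the same y with |CE| = 50.3 and E on the +x side, so E = (50.30, 0.000). C and M share the same x with |CM| = 42.0 and M on the −y side, so M = (0.000, -42.00). The virtual corner opposite C is at (50.30, -42.00). Tangency of A1 to ED means the radius KD is perpendicular to ED and A1 meets LM tangentially, so KL is at right angles to LM, with radius 11.7, so the center K sits 11.7 in from both sides at K = (38.60, -30.30). Then |CK| = |K − C| = 49.07.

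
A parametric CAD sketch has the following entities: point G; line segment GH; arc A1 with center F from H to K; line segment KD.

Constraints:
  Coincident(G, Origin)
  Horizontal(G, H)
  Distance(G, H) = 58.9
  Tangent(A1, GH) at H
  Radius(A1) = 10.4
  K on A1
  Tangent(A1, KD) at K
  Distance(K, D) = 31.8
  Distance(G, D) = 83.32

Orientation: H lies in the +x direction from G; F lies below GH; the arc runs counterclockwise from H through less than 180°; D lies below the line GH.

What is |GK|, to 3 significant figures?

54.1

Checks: |GH| = 58.90 ✓; |FK| = 10.40 ✓; ∠(FK, KD) = 90.00° ✓; |KD| = 31.80 ✓; |GD| = 83.32 ✓.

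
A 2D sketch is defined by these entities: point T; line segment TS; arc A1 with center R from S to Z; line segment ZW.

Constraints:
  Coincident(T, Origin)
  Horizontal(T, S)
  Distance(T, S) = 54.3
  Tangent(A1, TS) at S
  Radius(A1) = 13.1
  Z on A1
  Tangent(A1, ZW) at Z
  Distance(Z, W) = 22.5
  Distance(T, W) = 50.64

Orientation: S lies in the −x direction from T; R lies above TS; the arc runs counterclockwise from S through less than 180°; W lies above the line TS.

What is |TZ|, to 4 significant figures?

42.83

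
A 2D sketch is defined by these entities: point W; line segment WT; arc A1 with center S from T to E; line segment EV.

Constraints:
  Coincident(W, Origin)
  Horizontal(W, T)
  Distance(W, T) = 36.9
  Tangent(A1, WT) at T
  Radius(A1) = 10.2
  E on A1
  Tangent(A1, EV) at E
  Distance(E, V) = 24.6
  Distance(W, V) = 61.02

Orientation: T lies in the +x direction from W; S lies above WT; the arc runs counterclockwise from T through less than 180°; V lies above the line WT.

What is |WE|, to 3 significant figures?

47.6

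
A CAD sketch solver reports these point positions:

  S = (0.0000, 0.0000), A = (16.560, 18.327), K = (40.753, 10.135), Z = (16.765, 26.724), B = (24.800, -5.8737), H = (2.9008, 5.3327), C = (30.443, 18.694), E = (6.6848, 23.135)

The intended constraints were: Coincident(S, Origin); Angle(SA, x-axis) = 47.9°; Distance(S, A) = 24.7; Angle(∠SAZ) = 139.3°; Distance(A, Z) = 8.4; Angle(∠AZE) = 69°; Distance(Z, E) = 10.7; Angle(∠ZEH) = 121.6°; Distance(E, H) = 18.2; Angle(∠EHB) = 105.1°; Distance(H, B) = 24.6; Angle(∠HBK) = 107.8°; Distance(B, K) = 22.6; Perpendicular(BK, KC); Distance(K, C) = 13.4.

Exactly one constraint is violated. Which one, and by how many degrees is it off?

Perpendicular(BK, KC) — off by 5.20°.

S = (0.00, 0.00) ✓; SA at 47.90° ✓; |SA| = 24.70 ✓; ∠SAZ = 139.3° ✓; |AZ| = 8.400 ✓; ∠AZE = 69.00° ✓; |ZE| = 10.70 ✓; ∠ZEH = 121.6° ✓; |EH| = 18.20 ✓; ∠EHB = 105.1° ✓; |HB| = 24.60 ✓; ∠HBK = 107.8° ✓; |BK| = 22.60 ✓; ∠(BK, KC) = 95.20° ✗; |KC| = 13.40 ✓.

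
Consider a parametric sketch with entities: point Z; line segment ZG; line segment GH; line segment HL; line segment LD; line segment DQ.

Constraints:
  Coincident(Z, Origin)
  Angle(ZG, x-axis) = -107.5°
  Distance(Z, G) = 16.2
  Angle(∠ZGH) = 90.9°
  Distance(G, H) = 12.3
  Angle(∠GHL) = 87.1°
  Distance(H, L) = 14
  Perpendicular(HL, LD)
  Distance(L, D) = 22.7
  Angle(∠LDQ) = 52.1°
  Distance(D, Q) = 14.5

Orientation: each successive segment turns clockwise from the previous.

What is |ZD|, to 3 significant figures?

11.3

Z is at the origin; ZG runs at -107.5° with length 16.2, so G = (-4.87, -15.5). ∠ZGH = 90.9° gives GH at 163° from the x-axis; with |GH| = 12.3, H = (-16.7, -11.9). ∠GHL = 87.1° gives HL at 70.5° from the x-axis; with |HL| = 14.0, L = (-12.0, 1.26). HL is perpendicular to LD, so LD runs at -19.5°; with |LD| = 22.7, D = (9.41, -6.32). Then |ZD| = |D − Z| = 11.3.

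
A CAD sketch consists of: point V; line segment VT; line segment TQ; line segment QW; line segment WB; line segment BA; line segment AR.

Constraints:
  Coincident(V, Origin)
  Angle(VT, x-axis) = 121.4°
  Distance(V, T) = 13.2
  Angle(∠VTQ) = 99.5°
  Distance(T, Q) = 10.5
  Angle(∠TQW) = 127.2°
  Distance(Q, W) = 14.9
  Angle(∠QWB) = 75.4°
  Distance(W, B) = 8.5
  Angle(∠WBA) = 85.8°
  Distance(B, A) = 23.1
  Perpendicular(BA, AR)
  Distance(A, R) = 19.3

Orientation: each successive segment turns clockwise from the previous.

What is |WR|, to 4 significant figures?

24.95

V is at the origin; VT runs at 121.4° with length 13.2, so T = (-6.877, 11.27). ∠VTQ = 99.5° gives TQ at 40.90° from the x-axis; with |TQ| = 10.5, Q = (1.059, 18.14). ∠TQW = 127.2° gives QW at -11.90° from the x-axis; with |QW| = 14.9, W = (15.64, 15.07). ∠QWB = 75.4° gives WB at -116.5° from the x-axis; with |WB| = 8.5, B = (11.85, 7.462). ∠WBA = 85.8° gives BA at 149.3° from the x-axis; with |BA| = 23.1, A = (-8.016, 19.26). BA ⟂ AR, so AR runs at 59.30°; with |AR| = 19.3, R = (1.837, 35.85). Then |WR| = |R − W| = 24.95.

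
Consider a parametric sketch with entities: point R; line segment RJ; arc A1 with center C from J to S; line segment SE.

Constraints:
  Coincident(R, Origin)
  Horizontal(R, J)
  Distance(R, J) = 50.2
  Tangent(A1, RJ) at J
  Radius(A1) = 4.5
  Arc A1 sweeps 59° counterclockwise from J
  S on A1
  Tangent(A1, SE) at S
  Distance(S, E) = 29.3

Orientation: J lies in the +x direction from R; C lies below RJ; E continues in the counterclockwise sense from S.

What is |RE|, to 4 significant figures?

41.50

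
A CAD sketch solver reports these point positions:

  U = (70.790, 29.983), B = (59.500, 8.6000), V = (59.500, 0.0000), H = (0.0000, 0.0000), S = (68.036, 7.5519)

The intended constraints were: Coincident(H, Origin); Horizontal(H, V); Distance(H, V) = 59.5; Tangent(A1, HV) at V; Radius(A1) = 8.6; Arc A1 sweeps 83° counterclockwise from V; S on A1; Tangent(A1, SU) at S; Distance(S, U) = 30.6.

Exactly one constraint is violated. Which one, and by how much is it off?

Distance(S, U) = 30.6 — off by 8.00.

H = (0.00, 0.00) ✓; H.y = 0.00, V.y = 0.00 ✓; |HV| = 59.50 ✓; ∠(BV, VH) = 90.00° ✓; |BV| = 8.600 ✓; bearing(B→S) − bearing(B→V) = 83.00° ✓; |BS| = 8.600 ✓; ∠(BS, SU) = 90.00° ✓; |SU| = 22.60 ✗.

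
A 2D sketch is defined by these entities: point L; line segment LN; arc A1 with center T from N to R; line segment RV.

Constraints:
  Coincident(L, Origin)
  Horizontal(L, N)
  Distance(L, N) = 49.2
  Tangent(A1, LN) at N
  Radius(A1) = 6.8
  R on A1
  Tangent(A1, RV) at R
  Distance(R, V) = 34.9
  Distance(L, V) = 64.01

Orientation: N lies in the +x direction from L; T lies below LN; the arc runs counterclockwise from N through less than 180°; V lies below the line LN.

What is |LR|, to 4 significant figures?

43.21

Checks: |TN| = 6.800 ✓; |TR| = 6.800 ✓; ∠(TR, RV) = 90.00° ✓; |RV| = 34.90 ✓; |LV| = 64.01 ✓.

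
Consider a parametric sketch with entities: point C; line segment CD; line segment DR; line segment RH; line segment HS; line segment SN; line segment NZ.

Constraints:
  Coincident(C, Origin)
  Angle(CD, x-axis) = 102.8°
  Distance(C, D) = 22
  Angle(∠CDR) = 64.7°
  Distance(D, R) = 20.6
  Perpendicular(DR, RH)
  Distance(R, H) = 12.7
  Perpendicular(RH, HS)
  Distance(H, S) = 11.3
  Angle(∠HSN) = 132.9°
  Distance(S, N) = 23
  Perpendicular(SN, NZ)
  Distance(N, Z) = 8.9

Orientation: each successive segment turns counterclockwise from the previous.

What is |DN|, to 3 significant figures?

7.59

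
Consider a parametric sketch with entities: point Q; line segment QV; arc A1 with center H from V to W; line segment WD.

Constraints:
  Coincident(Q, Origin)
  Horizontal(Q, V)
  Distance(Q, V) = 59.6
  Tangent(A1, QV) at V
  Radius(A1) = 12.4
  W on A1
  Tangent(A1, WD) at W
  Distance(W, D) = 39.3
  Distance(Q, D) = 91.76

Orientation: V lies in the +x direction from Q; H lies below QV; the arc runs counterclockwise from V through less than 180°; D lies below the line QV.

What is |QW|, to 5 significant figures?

54.608

Q is at the origin; Q and V share the same y with |QV| = 59.6 and V on the +x side, so V = (59.600, 0.0000). The tangent condition forces HV to be normal to QV, so H = V + (0, -12.4) = (59.600, -12.400). Since HW ⟂ WD (tangency), |HD| = √(12.4² + 39.3²) = 41.210 regardless of where W sits on A1. So D lies on both circle(Q, 91.76) and circle(H, 41.210); the below-QV intersection is D = (77.141, -49.690). W is the foot of the tangent from D: W = (50.488, -20.810).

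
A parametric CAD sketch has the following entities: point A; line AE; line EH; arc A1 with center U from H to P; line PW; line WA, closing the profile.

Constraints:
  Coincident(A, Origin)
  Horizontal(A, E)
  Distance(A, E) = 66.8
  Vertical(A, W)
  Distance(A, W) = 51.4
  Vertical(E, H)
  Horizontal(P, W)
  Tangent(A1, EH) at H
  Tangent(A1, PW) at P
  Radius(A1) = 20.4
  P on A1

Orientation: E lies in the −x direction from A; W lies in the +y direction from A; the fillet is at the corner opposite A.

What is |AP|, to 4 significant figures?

69.25

A is at the origin; A and E share the same y with |AE| = 66.8 and E on the −x side, so E = (-66.80, 0.000). A and W share the same x with |AW| = 51.4 and W on the +y side, so W = (0.000, 51.40). The virtual corner opposite A is at (-66.80, 51.40). Since A1 is tangent to EH there, UH ⟂ EH and tangency of A1 to PW means the radius UP is perpendicular to PW, with radius 20.4, so the center U sits 20.4 in from both sides at U = (-46.40, 31.00). That places the tangent points at H = (-66.80, 31.00) on EH and P = (-46.40, 51.40) on PW. Then |AP| = |P − A| = 69.25.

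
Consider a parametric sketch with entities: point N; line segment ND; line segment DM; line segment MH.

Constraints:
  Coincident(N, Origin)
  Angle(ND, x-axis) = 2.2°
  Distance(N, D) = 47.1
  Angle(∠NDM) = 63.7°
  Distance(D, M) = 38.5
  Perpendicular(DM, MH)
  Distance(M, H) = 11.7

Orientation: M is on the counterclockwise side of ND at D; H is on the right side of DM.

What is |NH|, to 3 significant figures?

56.7

N is at the origin; ND runs at 2.2° with length 47.1, so D = 47.1·(cos 2.2°, sin 2.2°) = (47.1, 1.81). ∠NDM = 63.7°, so DM runs at 2.2° + (180° − 63.7°) = 118° from the x-axis; with |DM| = 38.5, M = D + 38.5·(cos 118°, sin 118°) = (28.7, 35.6). DM is perpendicular to MH; with |MH| = 11.7 on the right of DM, H = M + 11.7·(0.879, 0.477) = (39.0, 41.2). Then |NH| = |H − N| = 56.7.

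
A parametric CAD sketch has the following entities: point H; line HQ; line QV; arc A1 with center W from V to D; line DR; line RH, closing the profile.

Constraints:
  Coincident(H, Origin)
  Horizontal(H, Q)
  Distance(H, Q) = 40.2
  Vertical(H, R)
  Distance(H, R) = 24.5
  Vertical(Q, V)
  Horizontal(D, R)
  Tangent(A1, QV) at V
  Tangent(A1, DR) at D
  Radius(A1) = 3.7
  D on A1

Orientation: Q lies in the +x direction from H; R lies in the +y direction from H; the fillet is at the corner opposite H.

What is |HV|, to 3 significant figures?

45.3

The virtual corner opposite H is at (40.2, 24.5). Since A1 is tangent to QV there, WV ⟂ QV and A1 meets DR tangentially, so WD is at right angles to DR, with radius 3.7, so the center W sits 3.7 in from both sides at W = (36.5, 20.8). That places the tangent points at V = (40.2, 20.8) on QV and D = (36.5, 24.5) on DR. Then |HV| = |V − H| = 45.3.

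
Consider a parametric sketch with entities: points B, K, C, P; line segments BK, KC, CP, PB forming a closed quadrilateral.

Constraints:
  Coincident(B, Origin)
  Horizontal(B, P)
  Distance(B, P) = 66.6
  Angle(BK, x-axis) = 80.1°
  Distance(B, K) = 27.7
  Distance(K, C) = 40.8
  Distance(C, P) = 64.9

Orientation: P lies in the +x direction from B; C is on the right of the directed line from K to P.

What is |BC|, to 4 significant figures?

13.83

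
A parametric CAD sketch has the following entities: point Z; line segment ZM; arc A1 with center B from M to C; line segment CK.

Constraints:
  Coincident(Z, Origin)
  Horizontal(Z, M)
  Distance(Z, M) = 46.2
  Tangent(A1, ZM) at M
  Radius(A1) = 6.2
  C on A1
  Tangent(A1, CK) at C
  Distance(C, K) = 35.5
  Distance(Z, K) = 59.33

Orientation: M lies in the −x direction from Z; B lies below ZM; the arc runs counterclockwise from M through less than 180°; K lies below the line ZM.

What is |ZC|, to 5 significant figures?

52.746

Checks: Z = (0.00, 0.00) ✓; |BC| = 6.200 ✓; ∠(BC, CK) = 90.00° ✓; |CK| = 35.50 ✓; |ZK| = 59.33 ✓.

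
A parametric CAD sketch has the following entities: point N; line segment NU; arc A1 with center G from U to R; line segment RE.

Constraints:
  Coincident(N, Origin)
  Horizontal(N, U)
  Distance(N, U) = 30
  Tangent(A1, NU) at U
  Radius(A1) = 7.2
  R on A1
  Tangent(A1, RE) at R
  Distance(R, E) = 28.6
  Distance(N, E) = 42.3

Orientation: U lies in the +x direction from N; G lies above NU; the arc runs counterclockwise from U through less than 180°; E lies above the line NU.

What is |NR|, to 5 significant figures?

37.848

Checks: |GU| = 7.200 ✓; |GR| = 7.200 ✓; ∠(GR, RE) = 90.00° ✓; |RE| = 28.60 ✓; |NE| = 42.30 ✓.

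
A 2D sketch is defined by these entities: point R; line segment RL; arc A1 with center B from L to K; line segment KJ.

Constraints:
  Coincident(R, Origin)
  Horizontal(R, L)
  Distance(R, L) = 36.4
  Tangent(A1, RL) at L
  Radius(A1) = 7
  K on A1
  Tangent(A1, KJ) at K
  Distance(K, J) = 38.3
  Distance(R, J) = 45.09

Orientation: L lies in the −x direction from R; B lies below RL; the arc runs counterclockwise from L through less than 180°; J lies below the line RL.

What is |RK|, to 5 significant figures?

43.391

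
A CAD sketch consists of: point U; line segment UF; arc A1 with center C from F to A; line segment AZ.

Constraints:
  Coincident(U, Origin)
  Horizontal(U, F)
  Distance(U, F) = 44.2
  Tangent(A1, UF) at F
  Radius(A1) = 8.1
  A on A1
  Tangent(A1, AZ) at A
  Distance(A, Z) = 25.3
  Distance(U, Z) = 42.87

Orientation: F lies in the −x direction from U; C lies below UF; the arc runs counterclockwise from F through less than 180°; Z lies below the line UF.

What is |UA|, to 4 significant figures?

51.44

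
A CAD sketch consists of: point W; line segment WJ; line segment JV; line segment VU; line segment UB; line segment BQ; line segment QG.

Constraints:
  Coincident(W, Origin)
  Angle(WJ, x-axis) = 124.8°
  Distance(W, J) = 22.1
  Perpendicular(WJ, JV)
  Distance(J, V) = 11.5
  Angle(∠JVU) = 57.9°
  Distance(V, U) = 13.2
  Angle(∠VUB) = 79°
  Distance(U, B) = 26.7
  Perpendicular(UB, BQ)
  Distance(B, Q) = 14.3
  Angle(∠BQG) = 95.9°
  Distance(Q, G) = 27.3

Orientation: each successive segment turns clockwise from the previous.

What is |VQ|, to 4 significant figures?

24.22

W is at the origin; WJ runs at 124.8° with length 22.1, so J = (-12.61, 18.15). WJ is perpendicular to JV, so JV runs at 34.80°; with |JV| = 11.5, V = (-3.170, 24.71). ∠JVU = 57.9° gives VU at -87.30° from the x-axis; with |VU| = 13.2, U = (-2.548, 11.53). ∠VUB = 79.0° gives UB at 171.7° from the x-axis; with |UB| = 26.7, B = (-28.97, 15.38). UB is perpendicular to BQ, so BQ runs at 81.70°; with |BQ| = 14.3, Q = (-26.90, 29.53). Then |VQ| = |Q − V| = 24.22.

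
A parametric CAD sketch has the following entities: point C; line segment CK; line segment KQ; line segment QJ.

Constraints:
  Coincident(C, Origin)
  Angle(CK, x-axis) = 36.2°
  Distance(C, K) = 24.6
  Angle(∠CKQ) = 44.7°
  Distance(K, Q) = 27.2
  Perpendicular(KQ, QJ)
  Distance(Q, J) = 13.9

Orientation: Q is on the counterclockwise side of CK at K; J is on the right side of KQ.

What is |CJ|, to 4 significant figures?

32.68

∠CKQ = 44.7°, so KQ runs at 36.2° + (180° − 44.7°) = 171.5° from the x-axis; with |KQ| = 27.2, Q = K + 27.2·(cos 171.5°, sin 171.5°) = (-7.050, 18.55). KQ ⟂ QJ; with |QJ| = 13.9 on the right of KQ, J = Q + 13.9·(0.1478, 0.9890) = (-4.995, 32.30). Then |CJ| = |J − C| = 32.68.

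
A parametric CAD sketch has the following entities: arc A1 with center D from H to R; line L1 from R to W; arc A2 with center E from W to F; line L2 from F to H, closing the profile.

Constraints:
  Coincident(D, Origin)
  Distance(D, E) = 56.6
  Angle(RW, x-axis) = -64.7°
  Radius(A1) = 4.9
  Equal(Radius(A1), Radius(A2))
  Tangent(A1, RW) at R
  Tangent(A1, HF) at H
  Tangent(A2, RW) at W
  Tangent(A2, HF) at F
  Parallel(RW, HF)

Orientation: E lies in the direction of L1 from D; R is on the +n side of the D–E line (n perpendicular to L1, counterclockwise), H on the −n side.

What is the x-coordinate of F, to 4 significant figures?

19.76

Tangency of A1 to both parallel lines with radius 4.9 puts R and H at D ± 4.9·n: R = (4.430, 2.094), H = (-4.430, -2.094). Equal radii place W and F the same way about E: W = E + 4.9·n = (28.62, -49.08), F = E − 4.9·n = (19.76, -53.27). So F.x = 19.76.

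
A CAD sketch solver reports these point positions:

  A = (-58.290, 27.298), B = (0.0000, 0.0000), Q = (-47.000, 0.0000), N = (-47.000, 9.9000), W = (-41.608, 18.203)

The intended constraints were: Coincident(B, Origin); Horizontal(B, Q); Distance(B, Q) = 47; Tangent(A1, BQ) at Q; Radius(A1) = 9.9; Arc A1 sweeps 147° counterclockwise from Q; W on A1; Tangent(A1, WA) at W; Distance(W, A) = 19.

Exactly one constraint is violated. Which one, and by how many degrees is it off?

Tangent(A1, WA) at W — off by 4.40°.

B = (0.00, 0.00) ✓; B.y = 0.00, Q.y = 0.00 ✓; |BQ| = 47.00 ✓; ∠(NQ, QB) = 90.00° ✓; |NQ| = 9.900 ✓; bearing(N→W) − bearing(N→Q) = 147.0° ✓; |NW| = 9.900 ✓; ∠(NW, WA) = 85.60° ✗; |WA| = 19.00 ✓.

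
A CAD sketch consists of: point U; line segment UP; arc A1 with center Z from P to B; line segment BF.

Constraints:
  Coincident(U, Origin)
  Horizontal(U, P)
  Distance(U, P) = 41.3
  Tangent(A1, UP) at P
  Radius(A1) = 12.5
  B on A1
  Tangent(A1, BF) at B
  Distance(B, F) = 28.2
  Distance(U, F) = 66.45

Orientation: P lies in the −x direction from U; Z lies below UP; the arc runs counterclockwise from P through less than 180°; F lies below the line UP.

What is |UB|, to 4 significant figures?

55.40

Checks: |ZB| = 12.50 ✓; ∠(ZB, BF) = 90.00° ✓; |BF| = 28.20 ✓; |UF| = 66.45 ✓.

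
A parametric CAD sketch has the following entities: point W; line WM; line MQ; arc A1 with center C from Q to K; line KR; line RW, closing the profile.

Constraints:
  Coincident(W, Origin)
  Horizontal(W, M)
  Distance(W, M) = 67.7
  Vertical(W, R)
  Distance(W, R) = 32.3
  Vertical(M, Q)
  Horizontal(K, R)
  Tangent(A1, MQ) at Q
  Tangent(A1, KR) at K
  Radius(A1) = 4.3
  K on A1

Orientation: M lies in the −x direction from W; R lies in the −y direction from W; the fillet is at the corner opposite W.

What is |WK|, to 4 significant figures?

71.15

The virtual corner opposite W is at (-67.70, -32.30). Tangency of A1 to MQ means the radius CQ is perpendicular to MQ and the tangent condition forces CK to be normal to KR, with radius 4.3, so the center C sits 4.3 in from both sides at C = (-63.40, -28.00). That places the tangent points at Q = (-67.70, -28.00) on MQ and K = (-63.40, -32.30) on KR. Then |WK| = |K − W| = 71.15.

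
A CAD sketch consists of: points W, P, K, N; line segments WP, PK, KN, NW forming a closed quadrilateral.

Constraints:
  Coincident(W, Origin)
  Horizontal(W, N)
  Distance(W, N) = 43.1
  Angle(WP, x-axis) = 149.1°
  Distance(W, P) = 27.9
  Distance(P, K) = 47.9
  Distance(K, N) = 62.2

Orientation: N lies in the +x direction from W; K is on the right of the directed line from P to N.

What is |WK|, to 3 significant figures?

33.3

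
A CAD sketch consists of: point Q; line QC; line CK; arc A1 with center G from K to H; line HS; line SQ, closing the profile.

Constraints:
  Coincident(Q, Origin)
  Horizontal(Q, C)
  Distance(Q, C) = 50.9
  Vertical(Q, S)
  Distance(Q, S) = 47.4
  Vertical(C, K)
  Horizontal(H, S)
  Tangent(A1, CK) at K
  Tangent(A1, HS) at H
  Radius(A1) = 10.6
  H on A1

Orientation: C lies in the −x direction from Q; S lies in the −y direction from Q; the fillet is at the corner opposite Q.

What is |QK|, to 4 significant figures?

62.81

The virtual corner opposite Q is at (-50.90, -47.40). Tangency of A1 to CK means the radius GK is perpendicular to CK and tangency of A1 to HS means the radius GH is perpendicular to HS, with radius 10.6, so the center G sits 10.6 in from both sides at G = (-40.30, -36.80). That places the tangent points at K = (-50.90, -36.80) on CK and H = (-40.30, -47.40) on HS. Then |QK| = |K − Q| = 62.81.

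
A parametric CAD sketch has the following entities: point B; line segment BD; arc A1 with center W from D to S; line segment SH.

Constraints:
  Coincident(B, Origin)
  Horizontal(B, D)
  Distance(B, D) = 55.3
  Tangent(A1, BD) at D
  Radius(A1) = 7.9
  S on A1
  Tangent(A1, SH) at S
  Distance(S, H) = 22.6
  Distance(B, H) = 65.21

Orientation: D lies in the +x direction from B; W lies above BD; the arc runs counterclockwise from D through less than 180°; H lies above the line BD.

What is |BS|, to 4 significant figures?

63.71

B is at the origin; B and D share the same y with |BD| = 55.3 and D on the +x side, so D = (55.30, 0.000). Since A1 is tangent to BD there, WD ⟂ BD, so W = D + (0, 7.9) = (55.30, 7.900). Since WS ⟂ SH (tangency), |WH| = √(7.9² + 22.6²) = 23.94 regardless of where S sits on A1. So H lies on both circle(B, 65.21) and circle(W, 23.94); the above-BD intersection is H = (56.94, 31.78). S is the foot of the tangent from H: S = (62.92, 9.990).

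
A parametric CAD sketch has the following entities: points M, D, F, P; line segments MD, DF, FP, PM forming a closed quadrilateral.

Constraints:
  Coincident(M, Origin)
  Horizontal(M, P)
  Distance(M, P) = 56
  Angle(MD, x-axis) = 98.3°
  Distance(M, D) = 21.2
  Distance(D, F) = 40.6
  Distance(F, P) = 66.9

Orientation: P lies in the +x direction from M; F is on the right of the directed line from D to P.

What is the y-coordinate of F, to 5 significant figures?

-19.314

Checks: |DF| = 40.60 ✓; |FP| = 66.90 ✓.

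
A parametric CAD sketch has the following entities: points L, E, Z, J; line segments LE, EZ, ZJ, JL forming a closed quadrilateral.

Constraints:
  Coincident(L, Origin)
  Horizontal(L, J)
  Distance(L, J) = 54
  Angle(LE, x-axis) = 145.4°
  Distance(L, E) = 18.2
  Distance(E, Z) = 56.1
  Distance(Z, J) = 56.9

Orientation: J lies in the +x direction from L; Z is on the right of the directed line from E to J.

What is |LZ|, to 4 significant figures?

40.60

L is at the origin; LJ is horizontal with |LJ| = 54.0 and J in +x, so J = (54.0, 0). LE runs at 145.4° with |LE| = 18.2, so E = (-14.98, 10.33). Z is determined by |EZ| = 56.1 and |ZJ| = 56.9 together: it lies at the intersection of circle(E, 56.1) and circle(J, 56.9). With |EJ| = 69.75, the foot of the radical line on EJ is 34.23 from E and the perpendicular offset is √(56.1² − 34.23²) = 44.45. Taking the right-of-EJ solution: Z = (12.28, -38.69).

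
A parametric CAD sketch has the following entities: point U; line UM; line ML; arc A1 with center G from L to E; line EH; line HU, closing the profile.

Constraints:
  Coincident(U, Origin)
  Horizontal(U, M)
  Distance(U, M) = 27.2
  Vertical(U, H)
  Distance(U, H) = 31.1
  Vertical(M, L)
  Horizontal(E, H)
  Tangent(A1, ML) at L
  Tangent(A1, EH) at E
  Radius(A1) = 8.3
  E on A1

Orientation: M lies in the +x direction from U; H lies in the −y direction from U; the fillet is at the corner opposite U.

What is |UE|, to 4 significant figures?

36.39

U is at the origin; U and M share the same y with |UM| = 27.2 and M on the +x side, so M = (27.20, 0.000). U and H share the same x with |UH| = 31.1 and H on the −y side, so H = (0.000, -31.10). The virtual corner opposite U is at (27.20, -31.10). Tangency of A1 to ML means the radius GL is perpendicular to ML and tangency of A1 to EH means the radius GE is perpendicular to EH, with radius 8.3, so the center G sits 8.3 in from both sides at G = (18.90, -22.80). That places the tangent points at L = (27.20, -22.80) on ML and E = (18.90, -31.10) on EH. Then |UE| = |E − U| = 36.39.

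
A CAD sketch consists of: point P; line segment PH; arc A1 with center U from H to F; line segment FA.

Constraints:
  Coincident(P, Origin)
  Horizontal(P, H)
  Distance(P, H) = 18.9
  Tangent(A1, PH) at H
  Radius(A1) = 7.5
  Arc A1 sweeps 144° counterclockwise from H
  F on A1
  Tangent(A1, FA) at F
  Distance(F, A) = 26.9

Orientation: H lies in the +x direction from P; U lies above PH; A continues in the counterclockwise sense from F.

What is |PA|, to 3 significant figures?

29.4

On A1, H sits at bearing -90° from U; a 144° counterclockwise sweep puts F at bearing 54°, so F = U + 7.5·(cos 54°, sin 54°) = (23.3, 13.6). A1 meets FA tangentially, so UF is at right angles to FA, so FA runs along (−sin 54°, cos 54°); with |FA| = 26.9, A = (1.55, 29.4). Then |PA| = |A − P| = 29.4.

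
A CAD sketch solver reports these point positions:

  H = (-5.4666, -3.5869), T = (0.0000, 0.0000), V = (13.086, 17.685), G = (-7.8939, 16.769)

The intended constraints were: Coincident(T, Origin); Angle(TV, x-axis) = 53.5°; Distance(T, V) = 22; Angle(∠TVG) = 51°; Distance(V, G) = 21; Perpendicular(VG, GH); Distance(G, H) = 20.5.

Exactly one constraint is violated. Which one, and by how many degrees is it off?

Perpendicular(VG, GH) — off by 4.30°.

T = (0.00, 0.00) ✓; TV at 53.50° ✓; |TV| = 22.00 ✓; ∠TVG = 51.00° ✓; |VG| = 21.00 ✓; ∠(VG, GH) = 94.30° ✗; |GH| = 20.50 ✓.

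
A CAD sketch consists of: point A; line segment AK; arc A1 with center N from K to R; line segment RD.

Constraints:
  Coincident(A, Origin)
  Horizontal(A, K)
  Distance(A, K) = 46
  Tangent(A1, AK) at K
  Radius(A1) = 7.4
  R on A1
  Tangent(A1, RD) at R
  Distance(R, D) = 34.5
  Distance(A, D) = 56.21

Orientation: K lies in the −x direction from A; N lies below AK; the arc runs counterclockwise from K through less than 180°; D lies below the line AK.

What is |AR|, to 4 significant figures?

53.73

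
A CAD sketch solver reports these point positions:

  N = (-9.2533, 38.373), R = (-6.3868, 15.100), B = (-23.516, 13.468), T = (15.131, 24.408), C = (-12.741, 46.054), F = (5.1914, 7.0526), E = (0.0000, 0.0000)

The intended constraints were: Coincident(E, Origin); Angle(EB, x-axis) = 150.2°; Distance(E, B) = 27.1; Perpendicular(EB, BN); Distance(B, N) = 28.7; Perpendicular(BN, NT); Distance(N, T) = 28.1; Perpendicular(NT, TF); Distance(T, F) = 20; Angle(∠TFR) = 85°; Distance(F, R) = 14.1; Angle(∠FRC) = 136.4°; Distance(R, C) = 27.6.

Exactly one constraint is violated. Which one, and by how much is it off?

Distance(R, C) = 27.6 — off by 4.00.

E = (0.00, 0.00) ✓; EB at 150.2° ✓; |EB| = 27.10 ✓; ∠(EB, BN) = 90.00° ✓; |BN| = 28.70 ✓; ∠(BN, NT) = 90.00° ✓; |NT| = 28.10 ✓; ∠(NT, TF) = 90.00° ✓; |TF| = 20.00 ✓; ∠TFR = 85.00° ✓; |FR| = 14.10 ✓; ∠FRC = 136.4° ✓; |RC| = 31.60 ✗.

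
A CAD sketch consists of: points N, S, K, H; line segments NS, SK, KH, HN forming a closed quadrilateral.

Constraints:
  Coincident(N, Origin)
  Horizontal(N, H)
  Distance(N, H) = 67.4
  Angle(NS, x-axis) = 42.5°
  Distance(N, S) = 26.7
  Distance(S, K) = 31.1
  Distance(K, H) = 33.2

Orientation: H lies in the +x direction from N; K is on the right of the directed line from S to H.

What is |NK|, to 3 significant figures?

36.5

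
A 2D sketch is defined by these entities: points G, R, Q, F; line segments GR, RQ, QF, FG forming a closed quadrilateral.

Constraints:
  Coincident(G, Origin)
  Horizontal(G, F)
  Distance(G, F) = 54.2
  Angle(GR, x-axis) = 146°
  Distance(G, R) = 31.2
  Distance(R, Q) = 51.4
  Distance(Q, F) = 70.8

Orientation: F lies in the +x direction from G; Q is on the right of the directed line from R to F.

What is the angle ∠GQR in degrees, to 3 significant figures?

35.4°

G is at the origin; G and F share the same y with |GF| = 54.2 and F in +x, so F = (54.2, 0). GR runs at 146.0° with |GR| = 31.2, so R = (-25.9, 17.4). Q is determined by |RQ| = 51.4 and |QF| = 70.8 together: it lies at the intersection of circle(R, 51.4) and circle(F, 70.8). With |RF| = 81.9, the foot of the radical line on RF is 26.5 from R and the perpendicular offset is √(51.4² − 26.5²) = 44.0. Taking the right-of-RF solution: Q = (-9.34, -31.2).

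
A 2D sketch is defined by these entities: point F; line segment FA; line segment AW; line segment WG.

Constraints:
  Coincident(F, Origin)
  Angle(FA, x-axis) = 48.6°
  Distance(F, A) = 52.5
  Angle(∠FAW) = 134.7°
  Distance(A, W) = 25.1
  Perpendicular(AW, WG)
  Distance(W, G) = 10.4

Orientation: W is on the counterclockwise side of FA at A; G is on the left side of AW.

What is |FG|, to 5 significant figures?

67.617

F is at the origin; FA runs at 48.6° with length 52.5, so A = 52.5·(cos 48.6°, sin 48.6°) = (34.719, 39.381). ∠FAW = 134.7°, so AW runs at 48.6° + (180° − 134.7°) = 93.900° from the x-axis; with |AW| = 25.1, W = A + 25.1·(cos 93.900°, sin 93.900°) = (33.012, 64.423). AW is perpendicular to WG; with |WG| = 10.4 on the left of AW, G = W + 10.4·(-0.99768, -0.068015) = (22.636, 63.715). Then |FG| = |G − F| = 67.617.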